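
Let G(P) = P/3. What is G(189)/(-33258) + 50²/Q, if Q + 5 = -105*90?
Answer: -5582711/20963626 ≈ -0.26630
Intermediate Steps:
G(P) = P/3 (G(P) = P*(⅓) = P/3)
Q = -9455 (Q = -5 - 105*90 = -5 - 9450 = -9455)
G(189)/(-33258) + 50²/Q = ((⅓)*189)/(-33258) + 50²/(-9455) = 63*(-1/33258) + 2500*(-1/9455) = -21/11086 - 500/1891 = -5582711/20963626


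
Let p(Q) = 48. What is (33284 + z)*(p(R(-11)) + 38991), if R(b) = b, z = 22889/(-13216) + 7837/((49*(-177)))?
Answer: 17171168017289/13216 ≈ 1.2993e+9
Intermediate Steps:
z = -731453/277536 (z = 22889*(-1/13216) + 7837/(-8673) = -22889/13216 + 7837*(-1/8673) = -22889/13216 - 7837/8673 = -731453/277536 ≈ -2.6355)
(33284 + z)*(p(R(-11)) + 38991) = (33284 - 731453/277536)*(48 + 38991) = (9236776771/277536)*39039 = 17171168017289/13216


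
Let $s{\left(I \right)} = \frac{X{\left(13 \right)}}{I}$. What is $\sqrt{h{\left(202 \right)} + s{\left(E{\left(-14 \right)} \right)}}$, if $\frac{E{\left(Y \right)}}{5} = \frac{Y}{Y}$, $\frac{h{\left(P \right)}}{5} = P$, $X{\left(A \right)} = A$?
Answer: $\frac{\sqrt{25315}}{5} \approx 31.821$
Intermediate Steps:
$h{\left(P \right)} = 5 P$
$E{\left(Y \right)} = 5$ ($E{\left(Y \right)} = 5 \frac{Y}{Y} = 5 \cdot 1 = 5$)
$s{\left(I \right)} = \frac{13}{I}$
$\sqrt{h{\left(202 \right)} + s{\left(E{\left(-14 \right)} \right)}} = \sqrt{5 \cdot 202 + \frac{13}{5}} = \sqrt{1010 + 13 \cdot \frac{1}{5}} = \sqrt{1010 + \frac{13}{5}} = \sqrt{\frac{5063}{5}} = \frac{\sqrt{25315}}{5}$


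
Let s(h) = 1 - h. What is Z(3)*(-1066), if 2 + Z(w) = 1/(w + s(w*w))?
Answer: 11726/5 ≈ 2345.2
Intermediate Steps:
Z(w) = -2 + 1/(1 + w - w**2) (Z(w) = -2 + 1/(w + (1 - w*w)) = -2 + 1/(w + (1 - w**2)) = -2 + 1/(1 + w - w**2))
Z(3)*(-1066) = ((-1 - 2*3 + 2*3**2)/(1 + 3 - 1*3**2))*(-1066) = ((-1 - 6 + 2*9)/(1 + 3 - 1*9))*(-1066) = ((-1 - 6 + 18)/(1 + 3 - 9))*(-1066) = (11/(-5))*(-1066) = -1/5*11*(-1066) = -11/5*(-1066) = 11726/5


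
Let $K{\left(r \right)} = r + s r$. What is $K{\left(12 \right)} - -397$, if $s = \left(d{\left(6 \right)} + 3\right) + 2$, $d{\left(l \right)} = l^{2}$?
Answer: $901$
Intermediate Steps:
$s = 41$ ($s = \left(6^{2} + 3\right) + 2 = \left(36 + 3\right) + 2 = 39 + 2 = 41$)
$K{\left(r \right)} = 42 r$ ($K{\left(r \right)} = r + 41 r = 42 r$)
$K{\left(12 \right)} - -397 = 42 \cdot 12 - -397 = 504 + 397 = 901$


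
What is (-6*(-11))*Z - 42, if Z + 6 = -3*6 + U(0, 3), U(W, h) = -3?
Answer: -1824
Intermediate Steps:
Z = -27 (Z = -6 + (-3*6 - 3) = -6 + (-18 - 3) = -6 - 21 = -27)
(-6*(-11))*Z - 42 = -6*(-11)*(-27) - 42 = 66*(-27) - 42 = -1782 - 42 = -1824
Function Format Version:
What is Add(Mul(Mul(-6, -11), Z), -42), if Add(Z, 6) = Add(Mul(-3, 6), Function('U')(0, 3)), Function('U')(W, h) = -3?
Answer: -1824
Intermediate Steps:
Z = -27 (Z = Add(-6, Add(Mul(-3, 6), -3)) = Add(-6, Add(-18, -3)) = Add(-6, -21) = -27)
Add(Mul(Mul(-6, -11), Z), -42) = Add(Mul(Mul(-6, -11), -27), -42) = Add(Mul(66, -27), -42) = Add(-1782, -42) = -1824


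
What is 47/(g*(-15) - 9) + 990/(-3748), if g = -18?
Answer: -41117/489114 ≈ -0.084064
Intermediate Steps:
47/(g*(-15) - 9) + 990/(-3748) = 47/(-18*(-15) - 9) + 990/(-3748) = 47/(270 - 9) + 990*(-1/3748) = 47/261 - 495/1874 = -41117/489114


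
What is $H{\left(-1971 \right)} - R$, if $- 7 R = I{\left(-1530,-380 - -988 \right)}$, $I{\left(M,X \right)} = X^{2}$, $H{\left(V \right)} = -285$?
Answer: $\frac{367669}{7} \approx 52524.0$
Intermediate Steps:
$R = - \frac{369664}{7}$ ($R = - \frac{\left(-380 - -988\right)^{2}}{7} = - \frac{\left(-380 + 988\right)^{2}}{7} = - \frac{608^{2}}{7} = \left(- \frac{1}{7}\right) 369664 = - \frac{369664}{7} \approx -52809.0$)
$H{\left(-1971 \right)} - R = -285 - - \frac{369664}{7} = -285 + \frac{369664}{7} = \frac{367669}{7}$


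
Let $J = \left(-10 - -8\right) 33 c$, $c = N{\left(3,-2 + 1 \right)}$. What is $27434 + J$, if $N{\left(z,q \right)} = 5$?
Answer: $27104$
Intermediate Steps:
$c = 5$
$J = -330$ ($J = \left(-10 - -8\right) 33 \cdot 5 = \left(-10 + 8\right) 33 \cdot 5 = \left(-2\right) 33 \cdot 5 = \left(-66\right) 5 = -330$)
$27434 + J = 27434 - 330 = 27104$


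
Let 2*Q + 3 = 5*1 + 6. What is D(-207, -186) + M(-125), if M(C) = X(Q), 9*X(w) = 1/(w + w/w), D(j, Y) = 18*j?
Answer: -167669/45 ≈ -3726.0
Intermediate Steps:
Q = 4 (Q = -3/2 + (5*1 + 6)/2 = -3/2 + (5 + 6)/2 = -3/2 + (1/2)*11 = -3/2 + 11/2 = 4)
X(w) = 1/(9*(1 + w)) (X(w) = 1/(9*(w + w/w)) = 1/(9*(w + 1)) = 1/(9*(1 + w)))
M(C) = 1/45 (M(C) = 1/(9*(1 + 4)) = (1/9)/5 = (1/9)*(1/5) = 1/45)
D(-207, -186) + M(-125) = 18*(-207) + 1/45 = -3726 + 1/45 = -167669/45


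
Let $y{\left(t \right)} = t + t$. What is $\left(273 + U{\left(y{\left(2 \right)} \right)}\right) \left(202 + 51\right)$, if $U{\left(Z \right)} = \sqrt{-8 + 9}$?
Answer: $69322$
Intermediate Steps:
$y{\left(t \right)} = 2 t$
$U{\left(Z \right)} = 1$ ($U{\left(Z \right)} = \sqrt{1} = 1$)
$\left(273 + U{\left(y{\left(2 \right)} \right)}\right) \left(202 + 51\right) = \left(273 + 1\right) \left(202 + 51\right) = 274 \cdot 253 = 69322$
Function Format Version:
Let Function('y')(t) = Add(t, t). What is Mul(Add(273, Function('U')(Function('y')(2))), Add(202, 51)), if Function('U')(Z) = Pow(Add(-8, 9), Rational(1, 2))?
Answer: 69322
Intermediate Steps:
Function('y')(t) = Mul(2, t)
Function('U')(Z) = 1 (Function('U')(Z) = Pow(1, Rational(1, 2)) = 1)
Mul(Add(273, Function('U')(Function('y')(2))), Add(202, 51)) = Mul(Add(273, 1), Add(202, 51)) = Mul(274, 253) = 69322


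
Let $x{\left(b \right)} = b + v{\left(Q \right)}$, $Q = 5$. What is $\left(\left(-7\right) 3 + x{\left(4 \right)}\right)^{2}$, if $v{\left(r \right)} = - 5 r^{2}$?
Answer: $20164$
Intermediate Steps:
$x{\left(b \right)} = -125 + b$ ($x{\left(b \right)} = b - 5 \cdot 5^{2} = b - 125 = -125 + b$)
$\left(\left(-7\right) 3 + x{\left(4 \right)}\right)^{2} = \left(\left(-7\right) 3 + \left(-125 + 4\right)\right)^{2} = \left(-21 - 121\right)^{2} = \left(-142\right)^{2} = 20164$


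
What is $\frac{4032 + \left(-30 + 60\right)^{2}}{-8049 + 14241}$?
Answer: $\frac{137}{172} \approx 0.79651$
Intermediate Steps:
$\frac{4032 + \left(-30 + 60\right)^{2}}{-8049 + 14241} = \frac{4032 + 30^{2}}{6192} = \left(4032 + 900\right) \frac{1}{6192} = 4932 \cdot \frac{1}{6192} = \frac{137}{172}$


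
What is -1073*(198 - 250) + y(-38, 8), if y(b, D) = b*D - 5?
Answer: 55487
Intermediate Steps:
y(b, D) = -5 + D*b (y(b, D) = D*b - 5 = -5 + D*b)
-1073*(198 - 250) + y(-38, 8) = -1073*(198 - 250) + (-5 + 8*(-38)) = -1073*(-52) + (-5 - 304) = 55796 - 309 = 55487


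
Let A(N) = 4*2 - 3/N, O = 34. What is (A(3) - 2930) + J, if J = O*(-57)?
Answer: -4861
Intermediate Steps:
A(N) = 8 - 3/N
J = -1938 (J = 34*(-57) = -1938)
(A(3) - 2930) + J = ((8 - 3/3) - 2930) - 1938 = ((8 - 3*⅓) - 2930) - 1938 = ((8 - 1) - 2930) - 1938 = (7 - 2930) - 1938 = -2923 - 1938 = -4861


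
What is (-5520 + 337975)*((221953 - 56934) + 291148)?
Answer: 151654999985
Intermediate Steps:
(-5520 + 337975)*((221953 - 56934) + 291148) = 332455*(165019 + 291148) = 332455*456167 = 151654999985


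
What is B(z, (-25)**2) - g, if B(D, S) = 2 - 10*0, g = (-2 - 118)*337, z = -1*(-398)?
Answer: 40442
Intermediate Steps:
z = 398
g = -40440 (g = -120*337 = -40440)
B(D, S) = 2 (B(D, S) = 2 + 0 = 2)
B(z, (-25)**2) - g = 2 - 1*(-40440) = 2 + 40440 = 40442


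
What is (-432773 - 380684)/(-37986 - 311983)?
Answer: 813457/349969 ≈ 2.3244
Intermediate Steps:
(-432773 - 380684)/(-37986 - 311983) = -813457/(-349969) = -813457*(-1/349969) = 813457/349969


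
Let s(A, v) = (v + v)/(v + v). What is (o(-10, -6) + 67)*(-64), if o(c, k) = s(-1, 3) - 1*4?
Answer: -4096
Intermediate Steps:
s(A, v) = 1 (s(A, v) = (2*v)/((2*v)) = (2*v)*(1/(2*v)) = 1)
o(c, k) = -3 (o(c, k) = 1 - 1*4 = 1 - 4 = -3)
(o(-10, -6) + 67)*(-64) = (-3 + 67)*(-64) = 64*(-64) = -4096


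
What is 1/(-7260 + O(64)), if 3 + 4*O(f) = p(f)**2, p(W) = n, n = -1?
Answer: -2/14521 ≈ -0.00013773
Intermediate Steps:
p(W) = -1
O(f) = -1/2 (O(f) = -3/4 + (1/4)*(-1)**2 = -3/4 + (1/4)*1 = -3/4 + 1/4 = -1/2)
1/(-7260 + O(64)) = 1/(-7260 - 1/2) = 1/(-14521/2) = -2/14521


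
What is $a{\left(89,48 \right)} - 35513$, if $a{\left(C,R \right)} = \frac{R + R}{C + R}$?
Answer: $- \frac{4865185}{137} \approx -35512.0$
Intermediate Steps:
$a{\left(C,R \right)} = \frac{2 R}{C + R}$
$a{\left(89,48 \right)} - 35513 = 2 \cdot 48 \frac{1}{89 + 48} - 35513 = 2 \cdot 48 \cdot \frac{1}{137} - 35513 = \frac{96}{137} - 35513 = - \frac{4865185}{137}$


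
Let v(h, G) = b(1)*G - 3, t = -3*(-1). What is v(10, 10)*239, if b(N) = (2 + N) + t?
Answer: 13623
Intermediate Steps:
t = 3
b(N) = 5 + N (b(N) = (2 + N) + 3 = 5 + N)
v(h, G) = -3 + 6*G (v(h, G) = (5 + 1)*G - 3 = 6*G - 3 = -3 + 6*G)
v(10, 10)*239 = (-3 + 6*10)*239 = (-3 + 60)*239 = 57*239 = 13623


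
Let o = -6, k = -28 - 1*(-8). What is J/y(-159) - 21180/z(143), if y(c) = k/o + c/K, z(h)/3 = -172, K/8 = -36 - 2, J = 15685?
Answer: 621310465/151231 ≈ 4108.4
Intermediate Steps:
k = -20 (k = -28 + 8 = -20)
K = -304 (K = 8*(-36 - 2) = 8*(-38) = -304)
z(h) = -516 (z(h) = 3*(-172) = -516)
y(c) = 10/3 - c/304 (y(c) = -20/(-6) + c/(-304) = -20*(-⅙) + c*(-1/304) = 10/3 - c/304)
J/y(-159) - 21180/z(143) = 15685/(10/3 - 1/304*(-159)) - 21180/(-516) = 15685/(10/3 + 159/304) - 21180*(-1/516) = 15685/(3517/912) + 1765/43 = 15685*(912/3517) + 1765/43 = 14304720/3517 + 1765/43 = 621310465/151231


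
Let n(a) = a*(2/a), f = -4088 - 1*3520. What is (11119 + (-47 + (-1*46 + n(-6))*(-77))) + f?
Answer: 6852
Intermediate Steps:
f = -7608 (f = -4088 - 3520 = -7608)
n(a) = 2
(11119 + (-47 + (-1*46 + n(-6))*(-77))) + f = (11119 + (-47 + (-1*46 + 2)*(-77))) - 7608 = (11119 + (-47 + (-46 + 2)*(-77))) - 7608 = (11119 + (-47 - 44*(-77))) - 7608 = (11119 + (-47 + 3388)) - 7608 = (11119 + 3341) - 7608 = 14460 - 7608 = 6852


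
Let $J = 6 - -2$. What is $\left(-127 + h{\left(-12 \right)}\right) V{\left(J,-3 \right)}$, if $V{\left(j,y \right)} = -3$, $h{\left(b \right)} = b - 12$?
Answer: $453$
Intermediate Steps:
$h{\left(b \right)} = -12 + b$
$J = 8$ ($J = 6 + 2 = 8$)
$\left(-127 + h{\left(-12 \right)}\right) V{\left(J,-3 \right)} = \left(-127 - 24\right) \left(-3\right) = \left(-151\right) \left(-3\right) = 453$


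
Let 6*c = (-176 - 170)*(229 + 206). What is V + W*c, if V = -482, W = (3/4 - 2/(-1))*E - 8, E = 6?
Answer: -427409/2 ≈ -2.1370e+5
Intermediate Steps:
c = -25085 (c = ((-176 - 170)*(229 + 206))/6 = (-346*435)/6 = (⅙)*(-150510) = -25085)
W = 17/2 (W = (3/4 - 2/(-1))*6 - 8 = (3*(¼) - 2*(-1))*6 - 8 = (¾ + 2)*6 - 8 = (11/4)*6 - 8 = 33/2 - 8 = 17/2 ≈ 8.5000)
V + W*c = -482 + (17/2)*(-25085) = -482 - 426445/2 = -427409/2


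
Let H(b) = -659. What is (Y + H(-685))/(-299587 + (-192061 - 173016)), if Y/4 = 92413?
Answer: -368993/664664 ≈ -0.55516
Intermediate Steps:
Y = 369652 (Y = 4*92413 = 369652)
(Y + H(-685))/(-299587 + (-192061 - 173016)) = (369652 - 659)/(-299587 + (-192061 - 173016)) = 368993/(-299587 - 365077) = 368993/(-664664) = 368993*(-1/664664) = -368993/664664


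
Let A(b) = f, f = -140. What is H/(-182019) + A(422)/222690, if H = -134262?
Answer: 995777404/1351127037 ≈ 0.73700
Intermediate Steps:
A(b) = -140
H/(-182019) + A(422)/222690 = -134262/(-182019) - 140/222690 = -134262*(-1/182019) - 140*1/222690 = 44754/60673 - 14/22269 = 995777404/1351127037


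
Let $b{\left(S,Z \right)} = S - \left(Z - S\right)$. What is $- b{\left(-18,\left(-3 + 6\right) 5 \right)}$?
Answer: $51$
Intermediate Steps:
$b{\left(S,Z \right)} = - Z + 2 S$ ($b{\left(S,Z \right)} = S + \left(S - Z\right) = - Z + 2 S$)
$- b{\left(-18,\left(-3 + 6\right) 5 \right)} = - (- \left(-3 + 6\right) 5 + 2 \left(-18\right)) = - (- 3 \cdot 5 - 36) = - (\left(-1\right) 15 - 36) = - (-15 - 36) = \left(-1\right) \left(-51\right) = 51$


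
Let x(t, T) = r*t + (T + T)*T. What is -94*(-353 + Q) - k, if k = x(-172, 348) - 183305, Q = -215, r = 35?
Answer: 509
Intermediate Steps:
x(t, T) = 2*T**2 + 35*t (x(t, T) = 35*t + (T + T)*T = 35*t + (2*T)*T = 35*t + 2*T**2 = 2*T**2 + 35*t)
k = 52883 (k = (2*348**2 + 35*(-172)) - 183305 = (2*121104 - 6020) - 183305 = (242208 - 6020) - 183305 = 236188 - 183305 = 52883)
-94*(-353 + Q) - k = -94*(-353 - 215) - 1*52883 = -94*(-568) - 52883 = 53392 - 52883 = 509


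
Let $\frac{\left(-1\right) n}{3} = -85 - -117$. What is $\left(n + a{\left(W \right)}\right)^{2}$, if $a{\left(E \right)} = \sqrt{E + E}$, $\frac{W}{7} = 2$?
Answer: $9244 - 384 \sqrt{7} \approx 8228.0$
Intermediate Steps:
$W = 14$ ($W = 7 \cdot 2 = 14$)
$a{\left(E \right)} = \sqrt{2} \sqrt{E}$ ($a{\left(E \right)} = \sqrt{2 E} = \sqrt{2} \sqrt{E}$)
$n = -96$ ($n = - 3 \left(-85 - -117\right) = - 3 \left(-85 + 117\right) = \left(-3\right) 32 = -96$)
$\left(n + a{\left(W \right)}\right)^{2} = \left(-96 + \sqrt{2} \sqrt{14}\right)^{2} = \left(-96 + 2 \sqrt{7}\right)^{2}$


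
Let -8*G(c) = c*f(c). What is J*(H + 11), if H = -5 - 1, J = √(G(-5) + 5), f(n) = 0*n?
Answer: 5*√5 ≈ 11.180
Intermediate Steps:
f(n) = 0
G(c) = 0 (G(c) = -c*0/8 = -⅛*0 = 0)
J = √5 (J = √(0 + 5) = √5 ≈ 2.2361)
H = -6
J*(H + 11) = √5*(-6 + 11) = √5*5 = 5*√5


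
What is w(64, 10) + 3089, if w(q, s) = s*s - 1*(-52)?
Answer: 3241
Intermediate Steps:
w(q, s) = 52 + s² (w(q, s) = s² + 52 = 52 + s²)
w(64, 10) + 3089 = (52 + 10²) + 3089 = (52 + 100) + 3089 = 152 + 3089 = 3241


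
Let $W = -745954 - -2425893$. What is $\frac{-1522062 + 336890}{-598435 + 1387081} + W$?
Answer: $\frac{662437993711}{394323} \approx 1.6799 \cdot 10^{6}$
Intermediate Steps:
$W = 1679939$ ($W = -745954 + 2425893 = 1679939$)
$\frac{-1522062 + 336890}{-598435 + 1387081} + W = \frac{-1522062 + 336890}{-598435 + 1387081} + 1679939 = - \frac{1185172}{788646} + 1679939 = \left(-1185172\right) \frac{1}{788646} + 1679939 = - \frac{592586}{394323} + 1679939 = \frac{662437993711}{394323}$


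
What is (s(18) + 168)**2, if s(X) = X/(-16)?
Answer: 1782225/64 ≈ 27847.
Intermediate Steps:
s(X) = -X/16 (s(X) = X*(-1/16) = -X/16)
(s(18) + 168)**2 = (-1/16*18 + 168)**2 = (-9/8 + 168)**2 = (1335/8)**2 = 1782225/64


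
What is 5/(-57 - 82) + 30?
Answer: 4165/139 ≈ 29.964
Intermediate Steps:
5/(-57 - 82) + 30 = 5/(-139) + 30 = -1/139*5 + 30 = -5/139 + 30 = 4165/139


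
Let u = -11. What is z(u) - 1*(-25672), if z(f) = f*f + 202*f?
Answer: 23571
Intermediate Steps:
z(f) = f² + 202*f
z(u) - 1*(-25672) = -11*(202 - 11) - 1*(-25672) = -11*191 + 25672 = -2101 + 25672 = 23571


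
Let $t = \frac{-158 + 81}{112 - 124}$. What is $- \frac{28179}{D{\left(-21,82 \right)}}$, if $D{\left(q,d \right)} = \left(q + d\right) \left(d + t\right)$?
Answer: $- \frac{338148}{64721} \approx -5.2247$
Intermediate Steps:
$t = \frac{77}{12}$ ($t = - \frac{77}{-12} = \left(-77\right) \left(- \frac{1}{12}\right) = \frac{77}{12} \approx 6.4167$)
$D{\left(q,d \right)} = \left(\frac{77}{12} + d\right) \left(d + q\right)$ ($D{\left(q,d \right)} = \left(q + d\right) \left(d + \frac{77}{12}\right) = \left(d + q\right) \left(\frac{77}{12} + d\right) = \left(\frac{77}{12} + d\right) \left(d + q\right)$)
$- \frac{28179}{D{\left(-21,82 \right)}} = - \frac{28179}{82^{2} + \frac{77}{12} \cdot 82 + \frac{77}{12} \left(-21\right) + 82 \left(-21\right)} = - \frac{28179}{6724 + \frac{3157}{6} - \frac{539}{4} - 1722} = - \frac{28179}{\frac{64721}{12}} = \left(-28179\right) \frac{12}{64721} = - \frac{338148}{64721}$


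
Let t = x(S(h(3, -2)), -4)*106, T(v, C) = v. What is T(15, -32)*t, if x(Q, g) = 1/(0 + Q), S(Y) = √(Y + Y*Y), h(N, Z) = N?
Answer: 265*√3 ≈ 458.99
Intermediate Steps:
S(Y) = √(Y + Y²)
x(Q, g) = 1/Q
t = 53*√3/3 (t = 106/√(3*(1 + 3)) = 106/√(3*4) = 106/√12 = 106/(2*√3) = (√3/6)*106 = 53*√3/3 ≈ 30.600)
T(15, -32)*t = 15*(53*√3/3) = 265*√3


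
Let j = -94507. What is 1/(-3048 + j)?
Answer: -1/97555 ≈ -1.0251e-5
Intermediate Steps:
1/(-3048 + j) = 1/(-3048 - 94507) = 1/(-97555) = -1/97555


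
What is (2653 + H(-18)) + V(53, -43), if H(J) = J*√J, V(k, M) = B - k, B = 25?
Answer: 2625 - 54*I*√2 ≈ 2625.0 - 76.368*I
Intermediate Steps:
V(k, M) = 25 - k
H(J) = J^(3/2)
(2653 + H(-18)) + V(53, -43) = (2653 + (-18)^(3/2)) + (25 - 1*53) = (2653 - 54*I*√2) + (25 - 53) = (2653 - 54*I*√2) - 28 = 2625 - 54*I*√2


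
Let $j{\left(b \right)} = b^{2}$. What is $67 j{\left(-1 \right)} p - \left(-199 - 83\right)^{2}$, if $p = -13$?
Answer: $-80395$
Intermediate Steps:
$67 j{\left(-1 \right)} p - \left(-199 - 83\right)^{2} = 67 \left(-1\right)^{2} \left(-13\right) - \left(-199 - 83\right)^{2} = 67 \cdot 1 \left(-13\right) - \left(-199 - 83\right)^{2} = 67 \left(-13\right) - \left(-282\right)^{2} = -871 - 79524 = -80395$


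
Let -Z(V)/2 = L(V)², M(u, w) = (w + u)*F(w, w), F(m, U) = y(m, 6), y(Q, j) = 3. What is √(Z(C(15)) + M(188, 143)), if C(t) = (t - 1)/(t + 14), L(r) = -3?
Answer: 5*√39 ≈ 31.225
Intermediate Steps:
C(t) = (-1 + t)/(14 + t)
F(m, U) = 3
M(u, w) = 3*u + 3*w (M(u, w) = (w + u)*3 = (u + w)*3 = 3*u + 3*w)
Z(V) = -18 (Z(V) = -2*(-3)² = -2*9 = -18)
√(Z(C(15)) + M(188, 143)) = √(-18 + (3*188 + 3*143)) = √(-18 + (564 + 429)) = √(-18 + 993) = √975 = 5*√39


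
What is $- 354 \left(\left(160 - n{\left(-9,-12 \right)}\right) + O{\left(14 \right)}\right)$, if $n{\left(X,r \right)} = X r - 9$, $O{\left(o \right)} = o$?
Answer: $-26550$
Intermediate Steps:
$n{\left(X,r \right)} = -9 + X r$
$- 354 \left(\left(160 - n{\left(-9,-12 \right)}\right) + O{\left(14 \right)}\right) = - 354 \left(\left(160 - \left(-9 - -108\right)\right) + 14\right) = - 354 \left(\left(160 - \left(-9 + 108\right)\right) + 14\right) = - 354 \left(\left(160 - 99\right) + 14\right) = - 354 \left(61 + 14\right) = \left(-354\right) 75 = -26550$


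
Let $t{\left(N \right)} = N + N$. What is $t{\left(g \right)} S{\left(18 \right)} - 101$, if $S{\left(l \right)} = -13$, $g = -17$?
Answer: $341$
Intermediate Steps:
$t{\left(N \right)} = 2 N$
$t{\left(g \right)} S{\left(18 \right)} - 101 = 2 \left(-17\right) \left(-13\right) - 101 = \left(-34\right) \left(-13\right) - 101 = 442 - 101 = 341$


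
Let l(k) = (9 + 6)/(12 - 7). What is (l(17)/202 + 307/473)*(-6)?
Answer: -190299/47773 ≈ -3.9834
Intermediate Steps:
l(k) = 3 (l(k) = 15/5 = 15*(⅕) = 3)
(l(17)/202 + 307/473)*(-6) = (3/202 + 307/473)*(-6) = (63433/95546)*(-6) = -190299/47773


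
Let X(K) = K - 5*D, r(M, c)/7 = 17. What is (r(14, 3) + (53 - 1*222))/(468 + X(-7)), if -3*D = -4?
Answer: -150/1363 ≈ -0.11005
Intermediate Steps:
D = 4/3 (D = -⅓*(-4) = 4/3 ≈ 1.3333)
r(M, c) = 119 (r(M, c) = 7*17 = 119)
X(K) = -20/3 + K (X(K) = K - 5*4/3 = K - 20/3 = -20/3 + K)
(r(14, 3) + (53 - 1*222))/(468 + X(-7)) = (119 + (53 - 1*222))/(468 + (-20/3 - 7)) = (119 + (53 - 222))/(468 - 41/3) = (119 - 169)/(1363/3) = -50*3/1363 = -150/1363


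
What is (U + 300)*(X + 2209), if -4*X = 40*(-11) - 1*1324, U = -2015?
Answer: -4544750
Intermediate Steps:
X = 441 (X = -(40*(-11) - 1*1324)/4 = -(-440 - 1324)/4 = -1/4*(-1764) = 441)
(U + 300)*(X + 2209) = (-2015 + 300)*(441 + 2209) = -1715*2650 = -4544750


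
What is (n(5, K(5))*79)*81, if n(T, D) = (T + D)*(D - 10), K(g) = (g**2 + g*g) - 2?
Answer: 12887586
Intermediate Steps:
K(g) = -2 + 2*g**2 (K(g) = (g**2 + g**2) - 2 = 2*g**2 - 2 = -2 + 2*g**2)
n(T, D) = (-10 + D)*(D + T) (n(T, D) = (D + T)*(-10 + D) = (-10 + D)*(D + T))
(n(5, K(5))*79)*81 = (((-2 + 2*5**2)**2 - 10*(-2 + 2*5**2) - 10*5 + (-2 + 2*5**2)*5)*79)*81 = (((-2 + 2*25)**2 - 10*(-2 + 2*25) - 50 + (-2 + 2*25)*5)*79)*81 = (((-2 + 50)**2 - 10*(-2 + 50) - 50 + (-2 + 50)*5)*79)*81 = ((48**2 - 10*48 - 50 + 48*5)*79)*81 = ((2304 - 480 - 50 + 240)*79)*81 = (2014*79)*81 = 159106*81 = 12887586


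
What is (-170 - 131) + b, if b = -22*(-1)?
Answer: -279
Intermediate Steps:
b = 22
(-170 - 131) + b = (-170 - 131) + 22 = -301 + 22 = -279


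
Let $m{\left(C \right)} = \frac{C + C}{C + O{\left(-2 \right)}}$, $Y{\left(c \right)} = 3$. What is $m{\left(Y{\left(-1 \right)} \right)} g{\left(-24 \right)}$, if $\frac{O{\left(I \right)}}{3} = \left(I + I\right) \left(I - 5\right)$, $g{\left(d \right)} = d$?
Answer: $- \frac{48}{29} \approx -1.6552$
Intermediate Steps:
$O{\left(I \right)} = 6 I \left(-5 + I\right)$ ($O{\left(I \right)} = 3 \left(I + I\right) \left(I - 5\right) = 3 \cdot 2 I \left(-5 + I\right) = 6 I \left(-5 + I\right)$)
$m{\left(C \right)} = \frac{2 C}{84 + C}$ ($m{\left(C \right)} = \frac{C + C}{C + 6 \left(-2\right) \left(-5 - 2\right)} = \frac{2 C}{C + 6 \left(-2\right) \left(-7\right)} = \frac{2 C}{C + 84} = \frac{2 C}{84 + C}$)
$m{\left(Y{\left(-1 \right)} \right)} g{\left(-24 \right)} = 2 \cdot 3 \frac{1}{84 + 3} \left(-24\right) = 2 \cdot 3 \cdot \frac{1}{87} \left(-24\right) = \frac{2}{29} \left(-24\right) = - \frac{48}{29}$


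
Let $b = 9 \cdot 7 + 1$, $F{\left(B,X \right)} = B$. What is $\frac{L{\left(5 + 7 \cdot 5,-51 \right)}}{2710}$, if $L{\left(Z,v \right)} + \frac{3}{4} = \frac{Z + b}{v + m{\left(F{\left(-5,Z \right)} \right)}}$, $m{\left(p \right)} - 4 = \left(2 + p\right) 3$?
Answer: $- \frac{73}{75880} \approx -0.00096205$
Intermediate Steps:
$b = 64$ ($b = 63 + 1 = 64$)
$m{\left(p \right)} = 10 + 3 p$ ($m{\left(p \right)} = 4 + \left(2 + p\right) 3 = 4 + \left(6 + 3 p\right) = 10 + 3 p$)
$L{\left(Z,v \right)} = - \frac{3}{4} + \frac{64 + Z}{-5 + v}$ ($L{\left(Z,v \right)} = - \frac{3}{4} + \frac{Z + 64}{v + \left(10 + 3 \left(-5\right)\right)} = - \frac{3}{4} + \frac{64 + Z}{v + \left(10 - 15\right)} = - \frac{3}{4} + \frac{64 + Z}{v - 5} = - \frac{3}{4} + \frac{64 + Z}{-5 + v}$)
$\frac{L{\left(5 + 7 \cdot 5,-51 \right)}}{2710} = \frac{\frac{1}{4} \frac{1}{-5 - 51} \left(271 - -153 + 4 \left(5 + 7 \cdot 5\right)\right)}{2710} = \frac{271 + 153 + 4 \left(5 + 35\right)}{4 \left(-56\right)} \frac{1}{2710} = \frac{1}{4} \left(- \frac{1}{56}\right) \left(271 + 153 + 4 \cdot 40\right) \frac{1}{2710} = \frac{1}{4} \left(- \frac{1}{56}\right) \left(271 + 153 + 160\right) \frac{1}{2710} = \frac{1}{4} \left(- \frac{1}{56}\right) 584 \cdot \frac{1}{2710} = \left(- \frac{73}{28}\right) \frac{1}{2710} = - \frac{73}{75880}$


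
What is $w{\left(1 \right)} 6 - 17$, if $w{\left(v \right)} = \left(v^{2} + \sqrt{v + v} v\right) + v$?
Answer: $-5 + 6 \sqrt{2} \approx 3.4853$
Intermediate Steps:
$w{\left(v \right)} = v + v^{2} + \sqrt{2} v^{\frac{3}{2}}$ ($w{\left(v \right)} = \left(v^{2} + \sqrt{2 v} v\right) + v = \left(v^{2} + \sqrt{2} \sqrt{v} v\right) + v = \left(v^{2} + \sqrt{2} v^{\frac{3}{2}}\right) + v = v + v^{2} + \sqrt{2} v^{\frac{3}{2}}$)
$w{\left(1 \right)} 6 - 17 = \left(1 + 1^{2} + \sqrt{2} \cdot 1^{\frac{3}{2}}\right) 6 - 17 = \left(1 + 1 + \sqrt{2} \cdot 1\right) 6 - 17 = \left(1 + 1 + \sqrt{2}\right) 6 - 17 = \left(2 + \sqrt{2}\right) 6 - 17 = \left(12 + 6 \sqrt{2}\right) - 17 = -5 + 6 \sqrt{2}$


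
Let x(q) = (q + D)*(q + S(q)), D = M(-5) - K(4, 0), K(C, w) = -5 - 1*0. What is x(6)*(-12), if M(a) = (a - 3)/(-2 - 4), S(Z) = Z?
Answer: -1776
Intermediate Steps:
K(C, w) = -5 (K(C, w) = -5 + 0 = -5)
M(a) = ½ - a/6 (M(a) = (-3 + a)/(-6) = (-3 + a)*(-⅙) = ½ - a/6)
D = 19/3 (D = (½ - ⅙*(-5)) - 1*(-5) = (½ + ⅚) + 5 = 4/3 + 5 = 19/3 ≈ 6.3333)
x(q) = 2*q*(19/3 + q) (x(q) = (q + 19/3)*(q + q) = (19/3 + q)*(2*q) = 2*q*(19/3 + q))
x(6)*(-12) = ((⅔)*6*(19 + 3*6))*(-12) = ((⅔)*6*(19 + 18))*(-12) = ((⅔)*6*37)*(-12) = 148*(-12) = -1776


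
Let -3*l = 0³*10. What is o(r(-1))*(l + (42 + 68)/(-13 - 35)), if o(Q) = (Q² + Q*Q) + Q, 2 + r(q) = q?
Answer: -275/8 ≈ -34.375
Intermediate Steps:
r(q) = -2 + q
l = 0 (l = -0³*10/3 = -0*10 = -⅓*0 = 0)
o(Q) = Q + 2*Q² (o(Q) = (Q² + Q²) + Q = 2*Q² + Q = Q + 2*Q²)
o(r(-1))*(l + (42 + 68)/(-13 - 35)) = ((-2 - 1)*(1 + 2*(-2 - 1)))*(0 + (42 + 68)/(-13 - 35)) = (-3*(1 + 2*(-3)))*(0 + 110/(-48)) = (-3*(1 - 6))*(0 + 110*(-1/48)) = (-3*(-5))*(0 - 55/24) = 15*(-55/24) = -275/8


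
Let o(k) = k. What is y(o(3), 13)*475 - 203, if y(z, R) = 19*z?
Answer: 26872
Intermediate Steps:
y(o(3), 13)*475 - 203 = (19*3)*475 - 203 = 57*475 - 203 = 27075 - 203 = 26872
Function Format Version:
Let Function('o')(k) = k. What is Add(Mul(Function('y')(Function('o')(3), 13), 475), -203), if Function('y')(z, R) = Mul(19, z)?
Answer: 26872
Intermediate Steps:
Add(Mul(Function('y')(Function('o')(3), 13), 475), -203) = Add(Mul(Mul(19, 3), 475), -203) = Add(Mul(57, 475), -203) = Add(27075, -203) = 26872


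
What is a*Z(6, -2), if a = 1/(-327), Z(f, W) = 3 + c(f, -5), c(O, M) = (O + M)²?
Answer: -4/327 ≈ -0.012232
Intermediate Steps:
c(O, M) = (M + O)²
Z(f, W) = 3 + (-5 + f)²
a = -1/327 ≈ -0.0030581
a*Z(6, -2) = -(3 + (-5 + 6)²)/327 = -(3 + 1²)/327 = -(3 + 1)/327 = -1/327*4 = -4/327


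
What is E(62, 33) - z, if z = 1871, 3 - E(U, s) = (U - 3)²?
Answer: -5349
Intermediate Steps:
E(U, s) = 3 - (-3 + U)² (E(U, s) = 3 - (U - 3)² = 3 - (-3 + U)²)
E(62, 33) - z = (3 - (-3 + 62)²) - 1*1871 = (3 - 1*59²) - 1871 = (3 - 1*3481) - 1871 = (3 - 3481) - 1871 = -3478 - 1871 = -5349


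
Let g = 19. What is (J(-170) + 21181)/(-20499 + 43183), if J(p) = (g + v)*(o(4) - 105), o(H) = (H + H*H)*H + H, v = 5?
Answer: 20677/22684 ≈ 0.91152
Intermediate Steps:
o(H) = H + H*(H + H**2) (o(H) = (H + H**2)*H + H = H*(H + H**2) + H = H + H*(H + H**2))
J(p) = -504 (J(p) = (19 + 5)*(4*(1 + 4 + 4**2) - 105) = 24*(4*(1 + 4 + 16) - 105) = 24*(4*21 - 105) = 24*(84 - 105) = 24*(-21) = -504)
(J(-170) + 21181)/(-20499 + 43183) = (-504 + 21181)/(-20499 + 43183) = 20677/22684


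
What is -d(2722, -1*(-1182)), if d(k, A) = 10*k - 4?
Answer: -27216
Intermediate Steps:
d(k, A) = -4 + 10*k
-d(2722, -1*(-1182)) = -(-4 + 10*2722) = -(-4 + 27220) = -1*27216 = -27216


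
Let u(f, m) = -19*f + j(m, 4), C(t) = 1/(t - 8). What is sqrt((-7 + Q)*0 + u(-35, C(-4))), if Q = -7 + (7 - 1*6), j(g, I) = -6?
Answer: sqrt(659) ≈ 25.671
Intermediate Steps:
C(t) = 1/(-8 + t)
u(f, m) = -6 - 19*f (u(f, m) = -19*f - 6 = -6 - 19*f)
Q = -6 (Q = -7 + (7 - 6) = -7 + 1 = -6)
sqrt((-7 + Q)*0 + u(-35, C(-4))) = sqrt((-7 - 6)*0 + (-6 - 19*(-35))) = sqrt(-13*0 + (-6 + 665)) = sqrt(0 + 659) = sqrt(659)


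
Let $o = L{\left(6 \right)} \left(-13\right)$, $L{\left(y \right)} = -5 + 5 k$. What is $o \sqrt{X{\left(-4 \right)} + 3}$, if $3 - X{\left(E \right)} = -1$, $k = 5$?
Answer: $- 260 \sqrt{7} \approx -687.9$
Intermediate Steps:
$X{\left(E \right)} = 4$ ($X{\left(E \right)} = 3 - -1 = 3 + 1 = 4$)
$L{\left(y \right)} = 20$ ($L{\left(y \right)} = -5 + 5 \cdot 5 = -5 + 25 = 20$)
$o = -260$ ($o = 20 \left(-13\right) = -260$)
$o \sqrt{X{\left(-4 \right)} + 3} = - 260 \sqrt{4 + 3} = - 260 \sqrt{7}$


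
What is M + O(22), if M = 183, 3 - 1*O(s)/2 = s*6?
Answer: -75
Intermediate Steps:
O(s) = 6 - 12*s (O(s) = 6 - 2*s*6 = 6 - 12*s)
M + O(22) = 183 + (6 - 12*22) = 183 + (6 - 264) = 183 - 258 = -75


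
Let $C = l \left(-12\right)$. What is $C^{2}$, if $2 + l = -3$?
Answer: $3600$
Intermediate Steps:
$l = -5$ ($l = -2 - 3 = -5$)
$C = 60$ ($C = \left(-5\right) \left(-12\right) = 60$)
$C^{2} = 60^{2} = 3600$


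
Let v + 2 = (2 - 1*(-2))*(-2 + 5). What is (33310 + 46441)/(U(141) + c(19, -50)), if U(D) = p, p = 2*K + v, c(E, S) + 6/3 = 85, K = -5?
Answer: 79751/83 ≈ 960.86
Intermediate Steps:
c(E, S) = 83 (c(E, S) = -2 + 85 = 83)
v = 10 (v = -2 + (2 - 1*(-2))*(-2 + 5) = -2 + (2 + 2)*3 = -2 + 4*3 = -2 + 12 = 10)
p = 0 (p = 2*(-5) + 10 = -10 + 10 = 0)
U(D) = 0
(33310 + 46441)/(U(141) + c(19, -50)) = (33310 + 46441)/(0 + 83) = 79751/83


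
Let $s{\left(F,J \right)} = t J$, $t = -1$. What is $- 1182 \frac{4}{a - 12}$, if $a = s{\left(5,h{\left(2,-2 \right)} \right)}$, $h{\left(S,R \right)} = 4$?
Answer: $\frac{591}{2} \approx 295.5$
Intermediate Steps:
$s{\left(F,J \right)} = - J$
$a = -4$ ($a = \left(-1\right) 4 = -4$)
$- 1182 \frac{4}{a - 12} = - 1182 \frac{4}{-4 - 12} = - 1182 \frac{4}{-16} = - 1182 \cdot 4 \left(- \frac{1}{16}\right) = \left(-1182\right) \left(- \frac{1}{4}\right) = \frac{591}{2}$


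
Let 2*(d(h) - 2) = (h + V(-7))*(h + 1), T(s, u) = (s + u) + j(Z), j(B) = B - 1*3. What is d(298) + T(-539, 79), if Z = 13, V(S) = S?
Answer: 86113/2 ≈ 43057.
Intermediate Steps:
j(B) = -3 + B (j(B) = B - 3 = -3 + B)
T(s, u) = 10 + s + u (T(s, u) = (s + u) + (-3 + 13) = (s + u) + 10 = 10 + s + u)
d(h) = 2 + (1 + h)*(-7 + h)/2 (d(h) = 2 + ((h - 7)*(h + 1))/2 = 2 + ((-7 + h)*(1 + h))/2 = 2 + ((1 + h)*(-7 + h))/2 = 2 + (1 + h)*(-7 + h)/2)
d(298) + T(-539, 79) = (-3/2 + (½)*298² - 3*298) + (10 - 539 + 79) = (-3/2 + (½)*88804 - 894) - 450 = (-3/2 + 44402 - 894) - 450 = 87013/2 - 450 = 86113/2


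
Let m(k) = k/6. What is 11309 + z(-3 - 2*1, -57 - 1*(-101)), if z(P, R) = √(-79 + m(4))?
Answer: 11309 + I*√705/3 ≈ 11309.0 + 8.8506*I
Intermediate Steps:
m(k) = k/6 (m(k) = k*(⅙) = k/6)
z(P, R) = I*√705/3 (z(P, R) = √(-79 + (⅙)*4) = √(-79 + ⅔) = √(-235/3) = I*√705/3)
11309 + z(-3 - 2*1, -57 - 1*(-101)) = 11309 + I*√705/3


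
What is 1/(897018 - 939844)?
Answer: -1/42826 ≈ -2.3350e-5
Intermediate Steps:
1/(897018 - 939844) = 1/(-42826) = -1/42826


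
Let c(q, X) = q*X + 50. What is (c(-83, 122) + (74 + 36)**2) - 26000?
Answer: -23976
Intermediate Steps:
c(q, X) = 50 + X*q (c(q, X) = X*q + 50 = 50 + X*q)
(c(-83, 122) + (74 + 36)**2) - 26000 = ((50 + 122*(-83)) + (74 + 36)**2) - 26000 = ((50 - 10126) + 110**2) - 26000 = (-10076 + 12100) - 26000 = 2024 - 26000 = -23976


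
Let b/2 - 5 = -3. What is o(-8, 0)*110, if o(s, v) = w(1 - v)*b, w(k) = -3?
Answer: -1320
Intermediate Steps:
b = 4 (b = 10 + 2*(-3) = 10 - 6 = 4)
o(s, v) = -12 (o(s, v) = -3*4 = -12)
o(-8, 0)*110 = -12*110 = -1320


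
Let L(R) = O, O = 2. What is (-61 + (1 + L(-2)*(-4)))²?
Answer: 4624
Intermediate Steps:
L(R) = 2
(-61 + (1 + L(-2)*(-4)))² = (-61 + (1 + 2*(-4)))² = (-61 + (1 - 8))² = (-61 - 7)² = (-68)² = 4624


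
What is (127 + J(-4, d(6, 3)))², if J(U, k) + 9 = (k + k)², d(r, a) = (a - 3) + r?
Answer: 68644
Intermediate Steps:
d(r, a) = -3 + a + r (d(r, a) = (-3 + a) + r = -3 + a + r)
J(U, k) = -9 + 4*k² (J(U, k) = -9 + (k + k)² = -9 + (2*k)² = -9 + 4*k²)
(127 + J(-4, d(6, 3)))² = (127 + (-9 + 4*(-3 + 3 + 6)²))² = (127 + (-9 + 4*6²))² = (127 + (-9 + 4*36))² = (127 + (-9 + 144))² = (127 + 135)² = 262² = 68644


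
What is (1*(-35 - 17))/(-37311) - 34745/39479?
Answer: -1294317787/1473000969 ≈ -0.87869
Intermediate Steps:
(1*(-35 - 17))/(-37311) - 34745/39479 = (1*(-52))*(-1/37311) - 34745*1/39479 = -52*(-1/37311) - 34745/39479 = 52/37311 - 34745/39479 = -1294317787/1473000969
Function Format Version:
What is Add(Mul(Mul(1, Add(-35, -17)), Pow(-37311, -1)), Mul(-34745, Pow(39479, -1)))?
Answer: Rational(-1294317787, 1473000969) ≈ -0.87869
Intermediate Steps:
Add(Mul(Mul(1, Add(-35, -17)), Pow(-37311, -1)), Mul(-34745, Pow(39479, -1))) = Add(Mul(Mul(1, -52), Rational(-1, 37311)), Mul(-34745, Rational(1, 39479))) = Add(Mul(-52, Rational(-1, 37311)), Rational(-34745, 39479)) = Add(Rational(52, 37311), Rational(-34745, 39479)) = Rational(-1294317787, 1473000969)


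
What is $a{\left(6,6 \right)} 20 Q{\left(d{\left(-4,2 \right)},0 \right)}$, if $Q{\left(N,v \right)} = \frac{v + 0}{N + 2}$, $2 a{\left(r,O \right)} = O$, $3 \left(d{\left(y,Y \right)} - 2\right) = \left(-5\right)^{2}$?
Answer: $0$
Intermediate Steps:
$d{\left(y,Y \right)} = \frac{31}{3}$ ($d{\left(y,Y \right)} = 2 + \frac{\left(-5\right)^{2}}{3} = 2 + \frac{1}{3} \cdot 25 = 2 + \frac{25}{3} = \frac{31}{3}$)
$a{\left(r,O \right)} = \frac{O}{2}$
$Q{\left(N,v \right)} = \frac{v}{2 + N}$
$a{\left(6,6 \right)} 20 Q{\left(d{\left(-4,2 \right)},0 \right)} = \frac{1}{2} \cdot 6 \cdot 20 \frac{0}{2 + \frac{31}{3}} = 3 \cdot 20 \frac{0}{\frac{37}{3}} = 60 \cdot 0 \cdot \frac{3}{37} = 60 \cdot 0 = 0$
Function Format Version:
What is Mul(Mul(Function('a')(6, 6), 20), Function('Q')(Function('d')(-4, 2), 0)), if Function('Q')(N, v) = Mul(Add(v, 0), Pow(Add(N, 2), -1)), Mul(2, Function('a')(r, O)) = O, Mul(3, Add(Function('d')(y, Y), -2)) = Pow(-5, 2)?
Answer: 0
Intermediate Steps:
Function('d')(y, Y) = Rational(31, 3) (Function('d')(y, Y) = Add(2, Mul(Rational(1, 3), Pow(-5, 2))) = Add(2, Mul(Rational(1, 3), 25)) = Add(2, Rational(25, 3)) = Rational(31, 3))
Function('a')(r, O) = Mul(Rational(1, 2), O)
Function('Q')(N, v) = Mul(v, Pow(Add(2, N), -1))
Mul(Mul(Function('a')(6, 6), 20), Function('Q')(Function('d')(-4, 2), 0)) = Mul(Mul(Mul(Rational(1, 2), 6), 20), Mul(0, Pow(Add(2, Rational(31, 3)), -1))) = Mul(Mul(3, 20), Mul(0, Pow(Rational(37, 3), -1))) = Mul(60, Mul(0, Rational(3, 37))) = Mul(60, 0) = 0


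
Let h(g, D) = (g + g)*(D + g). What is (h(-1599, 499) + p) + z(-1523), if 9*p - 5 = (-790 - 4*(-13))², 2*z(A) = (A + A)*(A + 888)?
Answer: 40908794/9 ≈ 4.5454e+6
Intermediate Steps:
h(g, D) = 2*g*(D + g) (h(g, D) = (2*g)*(D + g) = 2*g*(D + g))
z(A) = A*(888 + A) (z(A) = ((A + A)*(A + 888))/2 = ((2*A)*(888 + A))/2 = (2*A*(888 + A))/2 = A*(888 + A))
p = 544649/9 (p = 5/9 + (-790 - 4*(-13))²/9 = 5/9 + (-790 + 52)²/9 = 5/9 + (⅑)*(-738)² = 5/9 + (⅑)*544644 = 5/9 + 60516 = 544649/9 ≈ 60517.)
(h(-1599, 499) + p) + z(-1523) = (2*(-1599)*(499 - 1599) + 544649/9) - 1523*(888 - 1523) = (2*(-1599)*(-1100) + 544649/9) - 1523*(-635) = (3517800 + 544649/9) + 967105 = 32204849/9 + 967105 = 40908794/9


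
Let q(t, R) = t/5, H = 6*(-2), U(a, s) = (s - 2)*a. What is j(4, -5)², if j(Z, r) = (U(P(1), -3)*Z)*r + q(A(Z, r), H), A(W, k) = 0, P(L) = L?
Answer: 10000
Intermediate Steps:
U(a, s) = a*(-2 + s) (U(a, s) = (-2 + s)*a = a*(-2 + s))
H = -12
q(t, R) = t/5 (q(t, R) = t*(⅕) = t/5)
j(Z, r) = -5*Z*r (j(Z, r) = ((1*(-2 - 3))*Z)*r + (⅕)*0 = ((1*(-5))*Z)*r + 0 = (-5*Z)*r + 0 = -5*Z*r + 0 = -5*Z*r)
j(4, -5)² = (-5*4*(-5))² = 100² = 10000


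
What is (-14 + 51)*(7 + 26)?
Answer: 1221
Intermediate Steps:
(-14 + 51)*(7 + 26) = 37*33 = 1221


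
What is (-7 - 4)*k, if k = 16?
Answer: -176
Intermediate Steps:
(-7 - 4)*k = (-7 - 4)*16 = -11*16 = -176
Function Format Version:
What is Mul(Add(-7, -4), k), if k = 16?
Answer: -176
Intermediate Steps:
Mul(Add(-7, -4), k) = Mul(Add(-7, -4), 16) = Mul(-11, 16) = -176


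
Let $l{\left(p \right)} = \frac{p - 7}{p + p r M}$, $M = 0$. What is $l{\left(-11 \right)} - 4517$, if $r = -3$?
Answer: $- \frac{49669}{11} \approx -4515.4$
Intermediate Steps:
$l{\left(p \right)} = \frac{-7 + p}{p}$ ($l{\left(p \right)} = \frac{p - 7}{p + p \left(-3\right) 0} = \frac{-7 + p}{p + - 3 p 0} = \frac{-7 + p}{p + 0} = \frac{-7 + p}{p}$)
$l{\left(-11 \right)} - 4517 = \frac{-7 - 11}{-11} - 4517 = \left(- \frac{1}{11}\right) \left(-18\right) - 4517 = \frac{18}{11} - 4517 = - \frac{49669}{11}$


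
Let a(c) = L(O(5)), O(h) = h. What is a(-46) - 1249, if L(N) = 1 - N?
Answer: -1253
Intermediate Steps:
a(c) = -4 (a(c) = 1 - 1*5 = 1 - 5 = -4)
a(-46) - 1249 = -4 - 1249 = -1253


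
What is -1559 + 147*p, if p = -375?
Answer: -56684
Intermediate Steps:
-1559 + 147*p = -1559 + 147*(-375) = -1559 - 55125 = -56684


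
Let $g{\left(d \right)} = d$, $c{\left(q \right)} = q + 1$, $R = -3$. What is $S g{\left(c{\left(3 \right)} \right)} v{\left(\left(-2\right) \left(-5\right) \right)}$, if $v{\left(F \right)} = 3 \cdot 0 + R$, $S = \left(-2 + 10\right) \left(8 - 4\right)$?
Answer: $-384$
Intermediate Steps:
$c{\left(q \right)} = 1 + q$
$S = 32$ ($S = 8 \cdot 4 = 32$)
$v{\left(F \right)} = -3$ ($v{\left(F \right)} = 3 \cdot 0 - 3 = 0 - 3 = -3$)
$S g{\left(c{\left(3 \right)} \right)} v{\left(\left(-2\right) \left(-5\right) \right)} = 32 \left(1 + 3\right) \left(-3\right) = 32 \cdot 4 \left(-3\right) = 128 \left(-3\right) = -384$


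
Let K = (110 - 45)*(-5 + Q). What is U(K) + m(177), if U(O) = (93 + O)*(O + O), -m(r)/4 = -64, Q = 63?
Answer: 29127276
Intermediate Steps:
m(r) = 256 (m(r) = -4*(-64) = 256)
K = 3770 (K = (110 - 45)*(-5 + 63) = 65*58 = 3770)
U(O) = 2*O*(93 + O) (U(O) = (93 + O)*(2*O) = 2*O*(93 + O))
U(K) + m(177) = 2*3770*(93 + 3770) + 256 = 2*3770*3863 + 256 = 29127020 + 256 = 29127276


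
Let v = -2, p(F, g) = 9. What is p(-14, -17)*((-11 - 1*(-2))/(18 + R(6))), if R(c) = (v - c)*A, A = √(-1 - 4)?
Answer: -729/322 - 162*I*√5/161 ≈ -2.264 - 2.25*I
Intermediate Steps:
A = I*√5 (A = √(-5) = I*√5 ≈ 2.2361*I)
R(c) = I*√5*(-2 - c) (R(c) = (-2 - c)*(I*√5) = I*√5*(-2 - c))
p(-14, -17)*((-11 - 1*(-2))/(18 + R(6))) = 9*((-11 - 1*(-2))/(18 + I*√5*(-2 - 1*6))) = 9*((-11 + 2)/(18 + I*√5*(-2 - 6))) = 9*(-9/(18 + I*√5*(-8))) = 9*(-9/(18 - 8*I*√5)) = -81/(18 - 8*I*√5)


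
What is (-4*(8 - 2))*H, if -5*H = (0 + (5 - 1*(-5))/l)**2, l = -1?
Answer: 480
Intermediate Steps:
H = -20 (H = -(0 + (5 - 1*(-5))/(-1))**2/5 = -(0 + (5 + 5)*(-1))**2/5 = -(0 + 10*(-1))**2/5 = -(0 - 10)**2/5 = -1/5*(-10)**2 = -1/5*100 = -20)
(-4*(8 - 2))*H = -4*(8 - 2)*(-20) = -4*6*(-20) = -24*(-20) = 480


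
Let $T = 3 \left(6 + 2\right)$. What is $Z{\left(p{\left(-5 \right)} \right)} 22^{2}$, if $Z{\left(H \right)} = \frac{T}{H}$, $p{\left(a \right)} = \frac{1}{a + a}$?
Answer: $-116160$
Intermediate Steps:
$p{\left(a \right)} = \frac{1}{2 a}$
$T = 24$ ($T = 3 \cdot 8 = 24$)
$Z{\left(H \right)} = \frac{24}{H}$
$Z{\left(p{\left(-5 \right)} \right)} 22^{2} = \frac{24}{\frac{1}{2} \frac{1}{-5}} \cdot 22^{2} = \frac{24}{\frac{1}{2} \left(- \frac{1}{5}\right)} 484 = \frac{24}{- \frac{1}{10}} \cdot 484 = 24 \left(-10\right) 484 = \left(-240\right) 484 = -116160$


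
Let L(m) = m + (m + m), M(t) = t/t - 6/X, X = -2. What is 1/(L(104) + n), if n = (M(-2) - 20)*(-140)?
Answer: 1/2552 ≈ 0.00039185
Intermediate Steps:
M(t) = 4 (M(t) = t/t - 6/(-2) = 1 - 6*(-1/2) = 1 + 3 = 4)
L(m) = 3*m (L(m) = m + 2*m = 3*m)
n = 2240 (n = (4 - 20)*(-140) = -16*(-140) = 2240)
1/(L(104) + n) = 1/(3*104 + 2240) = 1/(312 + 2240) = 1/2552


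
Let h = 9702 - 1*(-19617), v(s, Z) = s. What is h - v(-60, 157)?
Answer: 29379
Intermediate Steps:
h = 29319 (h = 9702 + 19617 = 29319)
h - v(-60, 157) = 29319 - 1*(-60) = 29319 + 60 = 29379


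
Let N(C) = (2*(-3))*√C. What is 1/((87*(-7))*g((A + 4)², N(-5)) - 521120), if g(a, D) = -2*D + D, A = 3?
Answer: I/(2*(-260560*I + 1827*√5)) ≈ -1.9185e-6 + 3.008e-8*I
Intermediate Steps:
N(C) = -6*√C
g(a, D) = -D
1/((87*(-7))*g((A + 4)², N(-5)) - 521120) = 1/((87*(-7))*(-(-6)*√(-5)) - 521120) = 1/(-(-609)*(-6*I*√5) - 521120) = 1/(-3654*I*√5 - 521120) = 1/(-521120 - 3654*I*√5)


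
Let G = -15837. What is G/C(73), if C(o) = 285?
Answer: -5279/95 ≈ -55.568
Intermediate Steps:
G/C(73) = -15837/285 = -15837*1/285 = -5279/95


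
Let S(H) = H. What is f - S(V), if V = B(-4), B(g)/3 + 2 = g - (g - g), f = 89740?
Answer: 89758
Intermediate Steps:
B(g) = -6 + 3*g (B(g) = -6 + 3*(g - (g - g)) = -6 + 3*(g - 1*0) = -6 + 3*(g + 0) = -6 + 3*g)
V = -18 (V = -6 + 3*(-4) = -6 - 12 = -18)
f - S(V) = 89740 - 1*(-18) = 89740 + 18 = 89758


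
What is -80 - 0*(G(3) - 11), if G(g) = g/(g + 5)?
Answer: -80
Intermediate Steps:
G(g) = g/(5 + g)
-80 - 0*(G(3) - 11) = -80 - 0*(3/(5 + 3) - 11) = -80 - 0*(3/8 - 11) = -80 - 0*(-85)/8 = -80 - 1*0 = -80 + 0 = -80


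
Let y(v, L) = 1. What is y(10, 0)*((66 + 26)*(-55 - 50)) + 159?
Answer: -9501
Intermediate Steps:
y(10, 0)*((66 + 26)*(-55 - 50)) + 159 = 1*((66 + 26)*(-55 - 50)) + 159 = 1*(92*(-105)) + 159 = 1*(-9660) + 159 = -9660 + 159 = -9501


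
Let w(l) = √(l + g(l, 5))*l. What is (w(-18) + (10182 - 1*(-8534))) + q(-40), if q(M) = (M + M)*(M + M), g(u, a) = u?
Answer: 25116 - 108*I ≈ 25116.0 - 108.0*I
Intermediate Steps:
q(M) = 4*M² (q(M) = (2*M)*(2*M) = 4*M²)
w(l) = √2*l^(3/2) (w(l) = √(l + l)*l = √(2*l)*l = (√2*√l)*l = √2*l^(3/2))
(w(-18) + (10182 - 1*(-8534))) + q(-40) = (√2*(-18)^(3/2) + (10182 - 1*(-8534))) + 4*(-40)² = (√2*(-54*I*√2) + (10182 + 8534)) + 4*1600 = (-108*I + 18716) + 6400 = (18716 - 108*I) + 6400 = 25116 - 108*I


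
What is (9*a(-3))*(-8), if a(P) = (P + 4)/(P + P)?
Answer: 12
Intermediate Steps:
a(P) = (4 + P)/(2*P) (a(P) = (4 + P)/((2*P)) = (4 + P)*(1/(2*P)) = (4 + P)/(2*P))
(9*a(-3))*(-8) = (9*((1/2)*(4 - 3)/(-3)))*(-8) = (9*((1/2)*(-1/3)*1))*(-8) = (9*(-1/6))*(-8) = -3/2*(-8) = 12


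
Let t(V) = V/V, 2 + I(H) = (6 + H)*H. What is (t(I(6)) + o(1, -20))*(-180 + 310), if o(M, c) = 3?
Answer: 520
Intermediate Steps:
I(H) = -2 + H*(6 + H) (I(H) = -2 + (6 + H)*H = -2 + H*(6 + H))
t(V) = 1
(t(I(6)) + o(1, -20))*(-180 + 310) = (1 + 3)*(-180 + 310) = 4*130 = 520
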